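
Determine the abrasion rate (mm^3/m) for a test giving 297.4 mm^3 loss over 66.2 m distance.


Rate = volume_loss / distance
= 297.4 / 66.2
= 4.492 mm^3/m

4.492 mm^3/m


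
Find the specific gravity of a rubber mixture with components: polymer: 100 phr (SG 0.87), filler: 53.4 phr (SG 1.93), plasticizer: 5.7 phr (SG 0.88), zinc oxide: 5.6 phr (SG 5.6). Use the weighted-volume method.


Sum of weights = 164.7
Volume contributions:
  polymer: 100/0.87 = 114.9425
  filler: 53.4/1.93 = 27.6684
  plasticizer: 5.7/0.88 = 6.4773
  zinc oxide: 5.6/5.6 = 1.0000
Sum of volumes = 150.0882
SG = 164.7 / 150.0882 = 1.097

SG = 1.097


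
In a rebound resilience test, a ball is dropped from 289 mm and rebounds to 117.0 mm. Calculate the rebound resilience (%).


Resilience = h_rebound / h_drop * 100
= 117.0 / 289 * 100
= 40.5%

40.5%


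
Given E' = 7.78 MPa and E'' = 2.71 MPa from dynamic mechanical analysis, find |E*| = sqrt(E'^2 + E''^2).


|E*| = sqrt(E'^2 + E''^2)
= sqrt(7.78^2 + 2.71^2)
= sqrt(60.5284 + 7.3441)
= 8.238 MPa

8.238 MPa


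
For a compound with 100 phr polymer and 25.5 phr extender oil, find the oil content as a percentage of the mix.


Oil % = oil / (100 + oil) * 100
= 25.5 / (100 + 25.5) * 100
= 25.5 / 125.5 * 100
= 20.32%

20.32%


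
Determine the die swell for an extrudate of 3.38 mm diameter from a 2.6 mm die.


Die swell ratio = D_extrudate / D_die
= 3.38 / 2.6
= 1.3

Die swell = 1.3


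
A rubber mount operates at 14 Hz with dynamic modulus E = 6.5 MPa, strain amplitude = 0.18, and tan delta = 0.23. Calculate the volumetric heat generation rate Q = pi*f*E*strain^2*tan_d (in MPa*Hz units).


Q = pi * f * E * strain^2 * tan_d
= pi * 14 * 6.5 * 0.18^2 * 0.23
= pi * 14 * 6.5 * 0.0324 * 0.23
= 2.1304

Q = 2.1304


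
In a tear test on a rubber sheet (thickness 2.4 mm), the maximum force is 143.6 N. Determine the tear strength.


Tear strength = force / thickness
= 143.6 / 2.4
= 59.83 N/mm

59.83 N/mm


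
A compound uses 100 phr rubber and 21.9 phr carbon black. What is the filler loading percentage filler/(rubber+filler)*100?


Filler % = filler / (rubber + filler) * 100
= 21.9 / (100 + 21.9) * 100
= 21.9 / 121.9 * 100
= 17.97%

17.97%


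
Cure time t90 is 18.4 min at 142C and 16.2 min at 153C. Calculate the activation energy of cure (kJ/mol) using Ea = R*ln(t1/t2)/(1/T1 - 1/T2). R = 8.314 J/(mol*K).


T1 = 415.15 K, T2 = 426.15 K
1/T1 - 1/T2 = 6.2176e-05
ln(t1/t2) = ln(18.4/16.2) = 0.1273
Ea = 8.314 * 0.1273 / 6.2176e-05 = 17027.3768 J/mol
Ea = 17.03 kJ/mol

17.03 kJ/mol


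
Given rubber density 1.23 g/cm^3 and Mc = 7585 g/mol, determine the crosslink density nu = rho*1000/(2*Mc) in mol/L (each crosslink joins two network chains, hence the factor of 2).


nu = rho * 1000 / (2 * Mc)
nu = 1.23 * 1000 / (2 * 7585)
nu = 1230.0 / 15170
nu = 0.0811 mol/L

0.0811 mol/L


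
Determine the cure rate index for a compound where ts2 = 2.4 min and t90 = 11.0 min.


CRI = 100 / (t90 - ts2)
= 100 / (11.0 - 2.4)
= 100 / 8.6
= 11.63 min^-1

11.63 min^-1


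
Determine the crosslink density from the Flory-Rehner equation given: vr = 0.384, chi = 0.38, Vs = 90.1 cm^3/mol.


ln(1 - vr) = ln(1 - 0.384) = -0.4845
Numerator = -((-0.4845) + 0.384 + 0.38 * 0.384^2) = 0.0445
Denominator = 90.1 * (0.384^(1/3) - 0.384/2) = 48.1898
nu = 0.0445 / 48.1898 = 9.2291e-04 mol/cm^3

9.2291e-04 mol/cm^3


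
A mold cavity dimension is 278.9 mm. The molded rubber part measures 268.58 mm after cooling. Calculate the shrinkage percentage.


Shrinkage = (mold - part) / mold * 100
= (278.9 - 268.58) / 278.9 * 100
= 10.32 / 278.9 * 100
= 3.7%

3.7%


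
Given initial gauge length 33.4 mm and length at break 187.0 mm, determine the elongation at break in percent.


Elongation = (Lf - L0) / L0 * 100
= (187.0 - 33.4) / 33.4 * 100
= 153.6 / 33.4 * 100
= 459.9%

459.9%


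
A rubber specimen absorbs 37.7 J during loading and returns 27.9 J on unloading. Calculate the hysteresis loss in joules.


Hysteresis loss = loading - unloading
= 37.7 - 27.9
= 9.8 J

9.8 J


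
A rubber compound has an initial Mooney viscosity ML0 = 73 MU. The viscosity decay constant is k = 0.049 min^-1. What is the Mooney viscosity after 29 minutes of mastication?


ML = ML0 * exp(-k * t)
ML = 73 * exp(-0.049 * 29)
ML = 73 * 0.2415
ML = 17.63 MU

17.63 MU


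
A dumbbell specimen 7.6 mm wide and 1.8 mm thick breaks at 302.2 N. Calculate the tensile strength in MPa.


Area = width * thickness = 7.6 * 1.8 = 13.68 mm^2
TS = force / area = 302.2 / 13.68 = 22.09 MPa

22.09 MPa


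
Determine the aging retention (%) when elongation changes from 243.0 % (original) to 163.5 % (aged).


Retention = aged / original * 100
= 163.5 / 243.0 * 100
= 67.3%

67.3%


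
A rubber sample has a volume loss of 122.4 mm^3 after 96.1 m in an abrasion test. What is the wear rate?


Rate = volume_loss / distance
= 122.4 / 96.1
= 1.274 mm^3/m

1.274 mm^3/m


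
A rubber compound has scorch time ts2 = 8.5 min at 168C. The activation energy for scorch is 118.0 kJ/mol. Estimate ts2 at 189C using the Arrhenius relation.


Convert temperatures: T1 = 168 + 273.15 = 441.15 K, T2 = 189 + 273.15 = 462.15 K
ts2_new = 8.5 * exp(118000 / 8.314 * (1/462.15 - 1/441.15))
1/T2 - 1/T1 = -1.0300e-04
ts2_new = 1.97 min

1.97 min


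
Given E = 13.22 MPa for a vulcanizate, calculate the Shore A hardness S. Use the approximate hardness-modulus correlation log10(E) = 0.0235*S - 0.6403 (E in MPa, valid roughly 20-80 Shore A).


log10(E) = 0.0235*S - 0.6403  =>  S = (log10(E) + 0.6403) / 0.0235
log10(13.22) = 1.121231
S = (1.121231 + 0.6403) / 0.0235 = 1.761531 / 0.0235
S = 75.0

Shore A = 75.0


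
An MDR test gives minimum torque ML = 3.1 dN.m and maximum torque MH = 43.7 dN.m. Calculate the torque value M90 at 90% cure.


M90 = ML + 0.9 * (MH - ML)
M90 = 3.1 + 0.9 * (43.7 - 3.1)
M90 = 3.1 + 0.9 * 40.6
M90 = 39.64 dN.m

39.64 dN.m


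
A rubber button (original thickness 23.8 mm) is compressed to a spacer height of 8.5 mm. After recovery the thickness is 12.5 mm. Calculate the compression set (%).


CS = (t0 - recovered) / (t0 - ts) * 100
= (23.8 - 12.5) / (23.8 - 8.5) * 100
= 11.3 / 15.3 * 100
= 73.9%

73.9%


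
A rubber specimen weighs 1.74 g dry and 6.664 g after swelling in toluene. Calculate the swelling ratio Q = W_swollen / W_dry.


Q = W_swollen / W_dry
Q = 6.664 / 1.74
Q = 3.83

Q = 3.83


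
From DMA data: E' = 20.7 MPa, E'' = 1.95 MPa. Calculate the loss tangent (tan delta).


tan delta = E'' / E'
= 1.95 / 20.7
= 0.0942

tan delta = 0.0942


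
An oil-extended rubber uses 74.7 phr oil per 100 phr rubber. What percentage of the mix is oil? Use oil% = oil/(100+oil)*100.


Oil % = oil / (100 + oil) * 100
= 74.7 / (100 + 74.7) * 100
= 74.7 / 174.7 * 100
= 42.76%

42.76%


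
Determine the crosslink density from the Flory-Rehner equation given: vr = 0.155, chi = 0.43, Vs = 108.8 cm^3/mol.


ln(1 - vr) = ln(1 - 0.155) = -0.1684
Numerator = -((-0.1684) + 0.155 + 0.43 * 0.155^2) = 0.0031
Denominator = 108.8 * (0.155^(1/3) - 0.155/2) = 50.0119
nu = 0.0031 / 50.0119 = 6.1743e-05 mol/cm^3

6.1743e-05 mol/cm^3


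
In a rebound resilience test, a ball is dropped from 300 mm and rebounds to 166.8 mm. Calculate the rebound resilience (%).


Resilience = h_rebound / h_drop * 100
= 166.8 / 300 * 100
= 55.6%

55.6%


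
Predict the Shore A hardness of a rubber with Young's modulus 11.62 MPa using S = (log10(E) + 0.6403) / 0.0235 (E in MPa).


log10(E) = 0.0235*S - 0.6403  =>  S = (log10(E) + 0.6403) / 0.0235
log10(11.62) = 1.065206
S = (1.065206 + 0.6403) / 0.0235 = 1.705506 / 0.0235
S = 72.6

Shore A = 72.6


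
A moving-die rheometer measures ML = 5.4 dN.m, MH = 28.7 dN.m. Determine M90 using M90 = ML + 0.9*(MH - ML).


M90 = ML + 0.9 * (MH - ML)
M90 = 5.4 + 0.9 * (28.7 - 5.4)
M90 = 5.4 + 0.9 * 23.3
M90 = 26.37 dN.m

26.37 dN.m


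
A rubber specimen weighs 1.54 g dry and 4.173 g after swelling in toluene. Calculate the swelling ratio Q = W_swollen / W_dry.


Q = W_swollen / W_dry
Q = 4.173 / 1.54
Q = 2.71

Q = 2.71


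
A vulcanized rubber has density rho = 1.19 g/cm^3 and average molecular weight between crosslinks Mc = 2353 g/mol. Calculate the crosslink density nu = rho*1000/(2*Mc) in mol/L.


nu = rho * 1000 / (2 * Mc)
nu = 1.19 * 1000 / (2 * 2353)
nu = 1190.0 / 4706
nu = 0.2529 mol/L

0.2529 mol/L


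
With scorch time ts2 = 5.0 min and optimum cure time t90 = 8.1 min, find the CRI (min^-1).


CRI = 100 / (t90 - ts2)
= 100 / (8.1 - 5.0)
= 100 / 3.1
= 32.26 min^-1

32.26 min^-1


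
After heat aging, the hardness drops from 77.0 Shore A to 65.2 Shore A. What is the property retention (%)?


Retention = aged / original * 100
= 65.2 / 77.0 * 100
= 84.7%

84.7%


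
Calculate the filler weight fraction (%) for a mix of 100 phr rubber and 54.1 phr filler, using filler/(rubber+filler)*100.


Filler % = filler / (rubber + filler) * 100
= 54.1 / (100 + 54.1) * 100
= 54.1 / 154.1 * 100
= 35.11%

35.11%


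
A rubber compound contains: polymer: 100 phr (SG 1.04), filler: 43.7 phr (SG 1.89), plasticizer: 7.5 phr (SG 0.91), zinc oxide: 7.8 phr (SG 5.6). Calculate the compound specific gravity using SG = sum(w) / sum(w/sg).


Sum of weights = 159.0
Volume contributions:
  polymer: 100/1.04 = 96.1538
  filler: 43.7/1.89 = 23.1217
  plasticizer: 7.5/0.91 = 8.2418
  zinc oxide: 7.8/5.6 = 1.3929
Sum of volumes = 128.9102
SG = 159.0 / 128.9102 = 1.233

SG = 1.233


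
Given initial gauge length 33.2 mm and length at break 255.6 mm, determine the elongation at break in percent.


Elongation = (Lf - L0) / L0 * 100
= (255.6 - 33.2) / 33.2 * 100
= 222.4 / 33.2 * 100
= 669.9%

669.9%


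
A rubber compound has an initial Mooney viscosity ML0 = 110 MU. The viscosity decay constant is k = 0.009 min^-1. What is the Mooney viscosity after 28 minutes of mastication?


ML = ML0 * exp(-k * t)
ML = 110 * exp(-0.009 * 28)
ML = 110 * 0.7772
ML = 85.5 MU

85.5 MU


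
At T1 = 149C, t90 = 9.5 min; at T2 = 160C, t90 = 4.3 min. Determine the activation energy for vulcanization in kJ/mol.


T1 = 422.15 K, T2 = 433.15 K
1/T1 - 1/T2 = 6.0157e-05
ln(t1/t2) = ln(9.5/4.3) = 0.7927
Ea = 8.314 * 0.7927 / 6.0157e-05 = 109551.5639 J/mol
Ea = 109.55 kJ/mol

109.55 kJ/mol


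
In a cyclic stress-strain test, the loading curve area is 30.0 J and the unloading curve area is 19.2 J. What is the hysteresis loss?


Hysteresis loss = loading - unloading
= 30.0 - 19.2
= 10.8 J

10.8 J


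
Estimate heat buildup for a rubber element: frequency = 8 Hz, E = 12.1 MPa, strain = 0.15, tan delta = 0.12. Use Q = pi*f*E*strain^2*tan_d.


Q = pi * f * E * strain^2 * tan_d
= pi * 8 * 12.1 * 0.15^2 * 0.12
= pi * 8 * 12.1 * 0.0225 * 0.12
= 0.8211

Q = 0.8211


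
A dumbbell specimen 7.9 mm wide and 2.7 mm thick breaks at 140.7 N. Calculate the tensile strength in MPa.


Area = width * thickness = 7.9 * 2.7 = 21.33 mm^2
TS = force / area = 140.7 / 21.33 = 6.6 MPa

6.6 MPa


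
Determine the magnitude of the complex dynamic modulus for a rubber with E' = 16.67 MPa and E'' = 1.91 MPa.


|E*| = sqrt(E'^2 + E''^2)
= sqrt(16.67^2 + 1.91^2)
= sqrt(277.8889 + 3.6481)
= 16.779 MPa

16.779 MPa


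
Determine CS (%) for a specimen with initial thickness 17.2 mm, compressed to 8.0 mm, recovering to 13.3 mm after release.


CS = (t0 - recovered) / (t0 - ts) * 100
= (17.2 - 13.3) / (17.2 - 8.0) * 100
= 3.9 / 9.2 * 100
= 42.4%

42.4%


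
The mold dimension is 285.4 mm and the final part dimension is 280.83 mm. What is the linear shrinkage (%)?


Shrinkage = (mold - part) / mold * 100
= (285.4 - 280.83) / 285.4 * 100
= 4.57 / 285.4 * 100
= 1.6%

1.6%


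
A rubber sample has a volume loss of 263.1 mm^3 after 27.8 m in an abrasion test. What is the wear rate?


Rate = volume_loss / distance
= 263.1 / 27.8
= 9.464 mm^3/m

9.464 mm^3/m


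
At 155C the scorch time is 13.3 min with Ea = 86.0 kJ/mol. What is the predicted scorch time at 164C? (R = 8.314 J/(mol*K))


Convert temperatures: T1 = 155 + 273.15 = 428.15 K, T2 = 164 + 273.15 = 437.15 K
ts2_new = 13.3 * exp(86000 / 8.314 * (1/437.15 - 1/428.15))
1/T2 - 1/T1 = -4.8086e-05
ts2_new = 8.09 min

8.09 min


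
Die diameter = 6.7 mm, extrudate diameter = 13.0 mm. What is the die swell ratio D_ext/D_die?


Die swell ratio = D_extrudate / D_die
= 13.0 / 6.7
= 1.94

Die swell = 1.94


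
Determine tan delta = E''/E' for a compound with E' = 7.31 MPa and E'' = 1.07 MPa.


tan delta = E'' / E'
= 1.07 / 7.31
= 0.1464

tan delta = 0.1464


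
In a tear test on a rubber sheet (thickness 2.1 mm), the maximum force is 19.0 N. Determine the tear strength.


Tear strength = force / thickness
= 19.0 / 2.1
= 9.05 N/mm

9.05 N/mm


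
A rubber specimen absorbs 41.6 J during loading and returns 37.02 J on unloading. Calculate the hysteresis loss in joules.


Hysteresis loss = loading - unloading
= 41.6 - 37.02
= 4.58 J

4.58 J


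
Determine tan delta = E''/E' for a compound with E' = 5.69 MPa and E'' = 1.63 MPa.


tan delta = E'' / E'
= 1.63 / 5.69
= 0.2865

tan delta = 0.2865


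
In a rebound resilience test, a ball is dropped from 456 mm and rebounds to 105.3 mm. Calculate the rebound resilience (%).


Resilience = h_rebound / h_drop * 100
= 105.3 / 456 * 100
= 23.1%

23.1%


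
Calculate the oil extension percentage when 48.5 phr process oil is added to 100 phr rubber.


Oil % = oil / (100 + oil) * 100
= 48.5 / (100 + 48.5) * 100
= 48.5 / 148.5 * 100
= 32.66%

32.66%


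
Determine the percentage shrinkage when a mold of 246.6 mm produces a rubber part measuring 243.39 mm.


Shrinkage = (mold - part) / mold * 100
= (246.6 - 243.39) / 246.6 * 100
= 3.21 / 246.6 * 100
= 1.3%

1.3%


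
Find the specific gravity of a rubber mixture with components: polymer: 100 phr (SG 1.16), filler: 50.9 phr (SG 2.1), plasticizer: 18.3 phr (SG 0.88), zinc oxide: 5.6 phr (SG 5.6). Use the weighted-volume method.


Sum of weights = 174.8
Volume contributions:
  polymer: 100/1.16 = 86.2069
  filler: 50.9/2.1 = 24.2381
  plasticizer: 18.3/0.88 = 20.7955
  zinc oxide: 5.6/5.6 = 1.0000
Sum of volumes = 132.2404
SG = 174.8 / 132.2404 = 1.322

SG = 1.322


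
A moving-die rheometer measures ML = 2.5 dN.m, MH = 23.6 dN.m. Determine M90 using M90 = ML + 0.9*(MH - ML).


M90 = ML + 0.9 * (MH - ML)
M90 = 2.5 + 0.9 * (23.6 - 2.5)
M90 = 2.5 + 0.9 * 21.1
M90 = 21.49 dN.m

21.49 dN.m


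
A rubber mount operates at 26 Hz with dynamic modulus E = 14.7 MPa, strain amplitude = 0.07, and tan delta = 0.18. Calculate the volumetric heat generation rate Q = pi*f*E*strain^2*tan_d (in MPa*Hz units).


Q = pi * f * E * strain^2 * tan_d
= pi * 26 * 14.7 * 0.07^2 * 0.18
= pi * 26 * 14.7 * 0.0049 * 0.18
= 1.0590

Q = 1.0590


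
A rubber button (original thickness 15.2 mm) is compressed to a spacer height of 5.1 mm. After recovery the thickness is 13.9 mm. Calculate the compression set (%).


CS = (t0 - recovered) / (t0 - ts) * 100
= (15.2 - 13.9) / (15.2 - 5.1) * 100
= 1.3 / 10.1 * 100
= 12.9%

12.9%


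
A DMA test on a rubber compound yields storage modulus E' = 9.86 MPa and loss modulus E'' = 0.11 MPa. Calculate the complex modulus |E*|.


|E*| = sqrt(E'^2 + E''^2)
= sqrt(9.86^2 + 0.11^2)
= sqrt(97.2196 + 0.0121)
= 9.861 MPa

9.861 MPa


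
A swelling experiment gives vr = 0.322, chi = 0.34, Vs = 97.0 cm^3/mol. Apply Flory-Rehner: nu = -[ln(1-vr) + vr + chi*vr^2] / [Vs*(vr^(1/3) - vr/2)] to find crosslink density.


ln(1 - vr) = ln(1 - 0.322) = -0.3886
Numerator = -((-0.3886) + 0.322 + 0.34 * 0.322^2) = 0.0314
Denominator = 97.0 * (0.322^(1/3) - 0.322/2) = 50.8680
nu = 0.0314 / 50.8680 = 6.1641e-04 mol/cm^3

6.1641e-04 mol/cm^3


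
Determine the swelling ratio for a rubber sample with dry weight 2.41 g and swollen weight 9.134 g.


Q = W_swollen / W_dry
Q = 9.134 / 2.41
Q = 3.79

Q = 3.79


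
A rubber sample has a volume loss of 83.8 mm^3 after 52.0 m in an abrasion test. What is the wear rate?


Rate = volume_loss / distance
= 83.8 / 52.0
= 1.612 mm^3/m

1.612 mm^3/m


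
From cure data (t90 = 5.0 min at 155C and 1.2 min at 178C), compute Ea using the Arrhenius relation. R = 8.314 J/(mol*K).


T1 = 428.15 K, T2 = 451.15 K
1/T1 - 1/T2 = 1.1907e-04
ln(t1/t2) = ln(5.0/1.2) = 1.4271
Ea = 8.314 * 1.4271 / 1.1907e-04 = 99645.6806 J/mol
Ea = 99.65 kJ/mol

99.65 kJ/mol


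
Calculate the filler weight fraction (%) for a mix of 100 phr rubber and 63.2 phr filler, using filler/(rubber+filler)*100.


Filler % = filler / (rubber + filler) * 100
= 63.2 / (100 + 63.2) * 100
= 63.2 / 163.2 * 100
= 38.73%

38.73%


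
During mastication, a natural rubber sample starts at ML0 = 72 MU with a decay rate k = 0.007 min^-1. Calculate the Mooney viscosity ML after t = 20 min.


ML = ML0 * exp(-k * t)
ML = 72 * exp(-0.007 * 20)
ML = 72 * 0.8694
ML = 62.59 MU

62.59 MU


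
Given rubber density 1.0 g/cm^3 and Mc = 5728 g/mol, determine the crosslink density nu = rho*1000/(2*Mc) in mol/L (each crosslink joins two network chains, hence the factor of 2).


nu = rho * 1000 / (2 * Mc)
nu = 1.0 * 1000 / (2 * 5728)
nu = 1000.0 / 11456
nu = 0.0873 mol/L

0.0873 mol/L


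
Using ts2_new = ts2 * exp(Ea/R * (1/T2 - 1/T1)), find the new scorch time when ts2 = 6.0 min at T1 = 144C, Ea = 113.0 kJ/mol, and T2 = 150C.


Convert temperatures: T1 = 144 + 273.15 = 417.15 K, T2 = 150 + 273.15 = 423.15 K
ts2_new = 6.0 * exp(113000 / 8.314 * (1/423.15 - 1/417.15))
1/T2 - 1/T1 = -3.3991e-05
ts2_new = 3.78 min

3.78 min


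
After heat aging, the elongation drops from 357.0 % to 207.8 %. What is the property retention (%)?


Retention = aged / original * 100
= 207.8 / 357.0 * 100
= 58.2%

58.2%


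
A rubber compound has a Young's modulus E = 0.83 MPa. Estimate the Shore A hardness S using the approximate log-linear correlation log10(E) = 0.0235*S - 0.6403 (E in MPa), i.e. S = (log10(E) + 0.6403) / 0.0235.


log10(E) = 0.0235*S - 0.6403  =>  S = (log10(E) + 0.6403) / 0.0235
log10(0.83) = -0.080922
S = (-0.080922 + 0.6403) / 0.0235 = 0.559378 / 0.0235
S = 23.8

Shore A = 23.8


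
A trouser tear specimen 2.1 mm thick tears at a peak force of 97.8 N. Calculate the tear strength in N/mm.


Tear strength = force / thickness
= 97.8 / 2.1
= 46.57 N/mm

46.57 N/mm


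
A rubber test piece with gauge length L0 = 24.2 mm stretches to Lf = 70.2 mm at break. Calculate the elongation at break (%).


Elongation = (Lf - L0) / L0 * 100
= (70.2 - 24.2) / 24.2 * 100
= 46.0 / 24.2 * 100
= 190.1%

190.1%


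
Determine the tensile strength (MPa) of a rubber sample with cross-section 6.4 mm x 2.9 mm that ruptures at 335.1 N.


Area = width * thickness = 6.4 * 2.9 = 18.56 mm^2
TS = force / area = 335.1 / 18.56 = 18.05 MPa

18.05 MPa


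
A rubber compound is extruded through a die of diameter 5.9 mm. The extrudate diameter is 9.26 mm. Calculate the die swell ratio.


Die swell ratio = D_extrudate / D_die
= 9.26 / 5.9
= 1.569

Die swell = 1.569


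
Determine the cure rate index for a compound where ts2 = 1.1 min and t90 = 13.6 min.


CRI = 100 / (t90 - ts2)
= 100 / (13.6 - 1.1)
= 100 / 12.5
= 8.0 min^-1

8.0 min^-1


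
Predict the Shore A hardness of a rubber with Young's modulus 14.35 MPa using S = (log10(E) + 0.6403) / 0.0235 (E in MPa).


log10(E) = 0.0235*S - 0.6403  =>  S = (log10(E) + 0.6403) / 0.0235
log10(14.35) = 1.156852
S = (1.156852 + 0.6403) / 0.0235 = 1.797152 / 0.0235
S = 76.5

Shore A = 76.5


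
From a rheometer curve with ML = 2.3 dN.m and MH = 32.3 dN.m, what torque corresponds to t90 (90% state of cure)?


M90 = ML + 0.9 * (MH - ML)
M90 = 2.3 + 0.9 * (32.3 - 2.3)
M90 = 2.3 + 0.9 * 30.0
M90 = 29.3 dN.m

29.3 dN.m


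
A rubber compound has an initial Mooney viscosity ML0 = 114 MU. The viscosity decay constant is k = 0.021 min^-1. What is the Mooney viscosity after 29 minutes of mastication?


ML = ML0 * exp(-k * t)
ML = 114 * exp(-0.021 * 29)
ML = 114 * 0.5439
ML = 62.0 MU

62.0 MU


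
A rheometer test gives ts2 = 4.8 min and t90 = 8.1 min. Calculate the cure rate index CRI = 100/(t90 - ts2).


CRI = 100 / (t90 - ts2)
= 100 / (8.1 - 4.8)
= 100 / 3.3
= 30.3 min^-1

30.3 min^-1


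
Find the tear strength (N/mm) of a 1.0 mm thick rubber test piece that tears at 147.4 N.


Tear strength = force / thickness
= 147.4 / 1.0
= 147.4 N/mm

147.4 N/mm


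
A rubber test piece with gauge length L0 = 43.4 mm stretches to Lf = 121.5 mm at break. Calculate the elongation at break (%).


Elongation = (Lf - L0) / L0 * 100
= (121.5 - 43.4) / 43.4 * 100
= 78.1 / 43.4 * 100
= 180.0%

180.0%


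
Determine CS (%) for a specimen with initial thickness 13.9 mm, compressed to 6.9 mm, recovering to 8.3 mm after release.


CS = (t0 - recovered) / (t0 - ts) * 100
= (13.9 - 8.3) / (13.9 - 6.9) * 100
= 5.6 / 7.0 * 100
= 80.0%

80.0%


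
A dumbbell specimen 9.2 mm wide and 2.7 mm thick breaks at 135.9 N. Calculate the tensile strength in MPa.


Area = width * thickness = 9.2 * 2.7 = 24.84 mm^2
TS = force / area = 135.9 / 24.84 = 5.47 MPa

5.47 MPa


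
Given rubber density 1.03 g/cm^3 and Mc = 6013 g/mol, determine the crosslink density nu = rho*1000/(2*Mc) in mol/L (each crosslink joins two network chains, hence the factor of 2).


nu = rho * 1000 / (2 * Mc)
nu = 1.03 * 1000 / (2 * 6013)
nu = 1030.0 / 12026
nu = 0.0856 mol/L

0.0856 mol/L


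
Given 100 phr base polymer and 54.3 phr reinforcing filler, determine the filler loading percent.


Filler % = filler / (rubber + filler) * 100
= 54.3 / (100 + 54.3) * 100
= 54.3 / 154.3 * 100
= 35.19%

35.19%


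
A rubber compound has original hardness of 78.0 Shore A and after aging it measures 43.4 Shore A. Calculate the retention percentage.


Retention = aged / original * 100
= 43.4 / 78.0 * 100
= 55.6%

55.6%


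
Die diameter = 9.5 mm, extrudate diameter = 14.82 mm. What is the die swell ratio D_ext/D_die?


Die swell ratio = D_extrudate / D_die
= 14.82 / 9.5
= 1.56

Die swell = 1.56


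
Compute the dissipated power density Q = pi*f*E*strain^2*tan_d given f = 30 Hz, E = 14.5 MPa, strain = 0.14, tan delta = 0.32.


Q = pi * f * E * strain^2 * tan_d
= pi * 30 * 14.5 * 0.14^2 * 0.32
= pi * 30 * 14.5 * 0.0196 * 0.32
= 8.5713

Q = 8.5713


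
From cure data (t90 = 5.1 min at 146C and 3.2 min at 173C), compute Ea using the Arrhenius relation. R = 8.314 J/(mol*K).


T1 = 419.15 K, T2 = 446.15 K
1/T1 - 1/T2 = 1.4438e-04
ln(t1/t2) = ln(5.1/3.2) = 0.4661
Ea = 8.314 * 0.4661 / 1.4438e-04 = 26838.9893 J/mol
Ea = 26.84 kJ/mol

26.84 kJ/mol


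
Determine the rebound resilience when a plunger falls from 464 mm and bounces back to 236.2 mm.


Resilience = h_rebound / h_drop * 100
= 236.2 / 464 * 100
= 50.9%

50.9%


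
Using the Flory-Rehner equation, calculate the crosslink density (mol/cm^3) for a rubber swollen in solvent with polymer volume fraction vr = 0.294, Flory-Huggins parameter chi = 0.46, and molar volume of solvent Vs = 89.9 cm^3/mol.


ln(1 - vr) = ln(1 - 0.294) = -0.3481
Numerator = -((-0.3481) + 0.294 + 0.46 * 0.294^2) = 0.0144
Denominator = 89.9 * (0.294^(1/3) - 0.294/2) = 46.5628
nu = 0.0144 / 46.5628 = 3.0882e-04 mol/cm^3

3.0882e-04 mol/cm^3


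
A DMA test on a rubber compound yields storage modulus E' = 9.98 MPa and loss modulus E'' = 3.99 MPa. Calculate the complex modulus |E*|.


|E*| = sqrt(E'^2 + E''^2)
= sqrt(9.98^2 + 3.99^2)
= sqrt(99.6004 + 15.9201)
= 10.748 MPa

10.748 MPa


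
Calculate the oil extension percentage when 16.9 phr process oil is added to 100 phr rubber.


Oil % = oil / (100 + oil) * 100
= 16.9 / (100 + 16.9) * 100
= 16.9 / 116.9 * 100
= 14.46%

14.46%


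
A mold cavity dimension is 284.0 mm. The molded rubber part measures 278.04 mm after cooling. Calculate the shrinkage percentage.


Shrinkage = (mold - part) / mold * 100
= (284.0 - 278.04) / 284.0 * 100
= 5.96 / 284.0 * 100
= 2.1%

2.1%


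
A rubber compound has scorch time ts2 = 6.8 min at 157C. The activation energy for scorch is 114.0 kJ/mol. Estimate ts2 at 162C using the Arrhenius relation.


Convert temperatures: T1 = 157 + 273.15 = 430.15 K, T2 = 162 + 273.15 = 435.15 K
ts2_new = 6.8 * exp(114000 / 8.314 * (1/435.15 - 1/430.15))
1/T2 - 1/T1 = -2.6712e-05
ts2_new = 4.71 min

4.71 min


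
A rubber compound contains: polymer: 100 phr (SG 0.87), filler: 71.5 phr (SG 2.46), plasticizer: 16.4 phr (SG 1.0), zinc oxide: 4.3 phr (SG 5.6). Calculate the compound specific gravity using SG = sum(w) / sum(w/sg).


Sum of weights = 192.2
Volume contributions:
  polymer: 100/0.87 = 114.9425
  filler: 71.5/2.46 = 29.0650
  plasticizer: 16.4/1.0 = 16.4000
  zinc oxide: 4.3/5.6 = 0.7679
Sum of volumes = 161.1754
SG = 192.2 / 161.1754 = 1.192

SG = 1.192


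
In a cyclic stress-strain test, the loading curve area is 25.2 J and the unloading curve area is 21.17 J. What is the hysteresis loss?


Hysteresis loss = loading - unloading
= 25.2 - 21.17
= 4.03 J

4.03 J


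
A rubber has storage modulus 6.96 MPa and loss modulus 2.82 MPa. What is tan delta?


tan delta = E'' / E'
= 2.82 / 6.96
= 0.4052

tan delta = 0.4052


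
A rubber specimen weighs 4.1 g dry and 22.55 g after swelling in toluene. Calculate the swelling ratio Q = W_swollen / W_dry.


Q = W_swollen / W_dry
Q = 22.55 / 4.1
Q = 5.5

Q = 5.5


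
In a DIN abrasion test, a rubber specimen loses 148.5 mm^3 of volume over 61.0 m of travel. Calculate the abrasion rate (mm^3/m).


Rate = volume_loss / distance
= 148.5 / 61.0
= 2.434 mm^3/m

2.434 mm^3/m


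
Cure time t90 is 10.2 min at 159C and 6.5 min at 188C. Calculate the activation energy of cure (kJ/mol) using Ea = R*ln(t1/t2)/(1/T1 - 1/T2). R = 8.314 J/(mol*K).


T1 = 432.15 K, T2 = 461.15 K
1/T1 - 1/T2 = 1.4552e-04
ln(t1/t2) = ln(10.2/6.5) = 0.4506
Ea = 8.314 * 0.4506 / 1.4552e-04 = 25743.4060 J/mol
Ea = 25.74 kJ/mol

25.74 kJ/mol


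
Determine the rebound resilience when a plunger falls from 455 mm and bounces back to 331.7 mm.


Resilience = h_rebound / h_drop * 100
= 331.7 / 455 * 100
= 72.9%

72.9%


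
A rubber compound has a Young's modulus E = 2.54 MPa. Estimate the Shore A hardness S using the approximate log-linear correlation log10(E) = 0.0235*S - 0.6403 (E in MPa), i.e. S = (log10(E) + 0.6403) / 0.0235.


log10(E) = 0.0235*S - 0.6403  =>  S = (log10(E) + 0.6403) / 0.0235
log10(2.54) = 0.404834
S = (0.404834 + 0.6403) / 0.0235 = 1.045134 / 0.0235
S = 44.5

Shore A = 44.5


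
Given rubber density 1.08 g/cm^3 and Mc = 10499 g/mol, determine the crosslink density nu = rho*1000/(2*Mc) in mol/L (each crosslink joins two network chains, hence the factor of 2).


nu = rho * 1000 / (2 * Mc)
nu = 1.08 * 1000 / (2 * 10499)
nu = 1080.0 / 20998
nu = 0.0514 mol/L

0.0514 mol/L


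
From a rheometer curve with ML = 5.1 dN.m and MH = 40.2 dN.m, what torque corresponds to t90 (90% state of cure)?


M90 = ML + 0.9 * (MH - ML)
M90 = 5.1 + 0.9 * (40.2 - 5.1)
M90 = 5.1 + 0.9 * 35.1
M90 = 36.69 dN.m

36.69 dN.m


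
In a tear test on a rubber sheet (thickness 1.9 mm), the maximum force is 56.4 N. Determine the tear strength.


Tear strength = force / thickness
= 56.4 / 1.9
= 29.68 N/mm

29.68 N/mm


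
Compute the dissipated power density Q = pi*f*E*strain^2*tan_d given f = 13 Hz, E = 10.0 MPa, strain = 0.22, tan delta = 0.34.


Q = pi * f * E * strain^2 * tan_d
= pi * 13 * 10.0 * 0.22^2 * 0.34
= pi * 13 * 10.0 * 0.0484 * 0.34
= 6.7207

Q = 6.7207


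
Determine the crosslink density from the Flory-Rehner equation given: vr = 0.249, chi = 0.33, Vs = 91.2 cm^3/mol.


ln(1 - vr) = ln(1 - 0.249) = -0.2863
Numerator = -((-0.2863) + 0.249 + 0.33 * 0.249^2) = 0.0169
Denominator = 91.2 * (0.249^(1/3) - 0.249/2) = 46.0213
nu = 0.0169 / 46.0213 = 3.6699e-04 mol/cm^3

3.6699e-04 mol/cm^3


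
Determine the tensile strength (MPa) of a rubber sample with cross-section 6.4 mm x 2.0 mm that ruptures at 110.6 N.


Area = width * thickness = 6.4 * 2.0 = 12.8 mm^2
TS = force / area = 110.6 / 12.8 = 8.64 MPa

8.64 MPa


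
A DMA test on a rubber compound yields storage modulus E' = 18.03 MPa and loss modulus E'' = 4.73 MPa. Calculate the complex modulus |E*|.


|E*| = sqrt(E'^2 + E''^2)
= sqrt(18.03^2 + 4.73^2)
= sqrt(325.0809 + 22.3729)
= 18.64 MPa

18.64 MPa


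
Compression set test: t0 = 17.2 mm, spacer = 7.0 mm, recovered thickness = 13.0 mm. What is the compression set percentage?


CS = (t0 - recovered) / (t0 - ts) * 100
= (17.2 - 13.0) / (17.2 - 7.0) * 100
= 4.2 / 10.2 * 100
= 41.2%

41.2%


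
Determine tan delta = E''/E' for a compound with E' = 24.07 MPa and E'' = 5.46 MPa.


tan delta = E'' / E'
= 5.46 / 24.07
= 0.2268

tan delta = 0.2268


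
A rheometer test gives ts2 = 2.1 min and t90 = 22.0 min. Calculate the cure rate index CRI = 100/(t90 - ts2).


CRI = 100 / (t90 - ts2)
= 100 / (22.0 - 2.1)
= 100 / 19.9
= 5.03 min^-1

5.03 min^-1


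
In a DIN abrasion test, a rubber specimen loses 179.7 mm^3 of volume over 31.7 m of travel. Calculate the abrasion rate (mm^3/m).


Rate = volume_loss / distance
= 179.7 / 31.7
= 5.669 mm^3/m

5.669 mm^3/m


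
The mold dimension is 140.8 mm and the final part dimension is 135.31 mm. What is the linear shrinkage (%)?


Shrinkage = (mold - part) / mold * 100
= (140.8 - 135.31) / 140.8 * 100
= 5.49 / 140.8 * 100
= 3.9%

3.9%


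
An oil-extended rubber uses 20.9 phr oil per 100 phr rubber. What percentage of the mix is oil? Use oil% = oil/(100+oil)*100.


Oil % = oil / (100 + oil) * 100
= 20.9 / (100 + 20.9) * 100
= 20.9 / 120.9 * 100
= 17.29%

17.29%


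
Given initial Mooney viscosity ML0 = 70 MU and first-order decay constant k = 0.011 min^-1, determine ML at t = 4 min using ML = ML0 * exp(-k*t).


ML = ML0 * exp(-k * t)
ML = 70 * exp(-0.011 * 4)
ML = 70 * 0.9570
ML = 66.99 MU

66.99 MU


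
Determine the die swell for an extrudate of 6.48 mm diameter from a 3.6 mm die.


Die swell ratio = D_extrudate / D_die
= 6.48 / 3.6
= 1.8

Die swell = 1.8


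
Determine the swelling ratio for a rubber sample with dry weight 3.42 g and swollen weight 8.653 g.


Q = W_swollen / W_dry
Q = 8.653 / 3.42
Q = 2.53

Q = 2.53


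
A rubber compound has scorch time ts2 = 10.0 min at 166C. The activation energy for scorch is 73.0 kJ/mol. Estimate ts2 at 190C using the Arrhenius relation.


Convert temperatures: T1 = 166 + 273.15 = 439.15 K, T2 = 190 + 273.15 = 463.15 K
ts2_new = 10.0 * exp(73000 / 8.314 * (1/463.15 - 1/439.15))
1/T2 - 1/T1 = -1.1800e-04
ts2_new = 3.55 min

3.55 min


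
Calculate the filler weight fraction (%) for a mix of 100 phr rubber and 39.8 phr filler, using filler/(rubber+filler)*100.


Filler % = filler / (rubber + filler) * 100
= 39.8 / (100 + 39.8) * 100
= 39.8 / 139.8 * 100
= 28.47%

28.47%


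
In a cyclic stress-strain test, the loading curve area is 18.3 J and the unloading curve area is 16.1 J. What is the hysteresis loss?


Hysteresis loss = loading - unloading
= 18.3 - 16.1
= 2.2 J

2.2 J


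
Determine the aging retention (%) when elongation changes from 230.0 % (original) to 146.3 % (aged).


Retention = aged / original * 100
= 146.3 / 230.0 * 100
= 63.6%

63.6%


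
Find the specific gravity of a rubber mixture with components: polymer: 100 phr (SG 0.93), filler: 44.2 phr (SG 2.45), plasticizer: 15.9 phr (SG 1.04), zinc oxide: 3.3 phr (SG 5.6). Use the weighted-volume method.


Sum of weights = 163.4
Volume contributions:
  polymer: 100/0.93 = 107.5269
  filler: 44.2/2.45 = 18.0408
  plasticizer: 15.9/1.04 = 15.2885
  zinc oxide: 3.3/5.6 = 0.5893
Sum of volumes = 141.4454
SG = 163.4 / 141.4454 = 1.155

SG = 1.155


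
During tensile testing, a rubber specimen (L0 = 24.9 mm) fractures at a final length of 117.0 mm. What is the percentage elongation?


Elongation = (Lf - L0) / L0 * 100
= (117.0 - 24.9) / 24.9 * 100
= 92.1 / 24.9 * 100
= 369.9%

369.9%


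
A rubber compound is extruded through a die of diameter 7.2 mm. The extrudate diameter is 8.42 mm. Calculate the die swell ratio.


Die swell ratio = D_extrudate / D_die
= 8.42 / 7.2
= 1.169

Die swell = 1.169


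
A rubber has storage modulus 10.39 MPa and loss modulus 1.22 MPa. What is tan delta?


tan delta = E'' / E'
= 1.22 / 10.39
= 0.1174

tan delta = 0.1174


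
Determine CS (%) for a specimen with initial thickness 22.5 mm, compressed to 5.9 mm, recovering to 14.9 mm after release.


CS = (t0 - recovered) / (t0 - ts) * 100
= (22.5 - 14.9) / (22.5 - 5.9) * 100
= 7.6 / 16.6 * 100
= 45.8%

45.8%


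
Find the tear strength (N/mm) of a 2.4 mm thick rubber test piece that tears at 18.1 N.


Tear strength = force / thickness
= 18.1 / 2.4
= 7.54 N/mm

7.54 N/mm


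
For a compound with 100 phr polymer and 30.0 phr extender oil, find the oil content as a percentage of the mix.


Oil % = oil / (100 + oil) * 100
= 30.0 / (100 + 30.0) * 100
= 30.0 / 130.0 * 100
= 23.08%

23.08%


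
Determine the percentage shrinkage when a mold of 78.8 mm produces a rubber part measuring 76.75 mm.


Shrinkage = (mold - part) / mold * 100
= (78.8 - 76.75) / 78.8 * 100
= 2.05 / 78.8 * 100
= 2.6%

2.6%


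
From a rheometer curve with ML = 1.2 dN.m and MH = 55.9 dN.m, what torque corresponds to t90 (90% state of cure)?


M90 = ML + 0.9 * (MH - ML)
M90 = 1.2 + 0.9 * (55.9 - 1.2)
M90 = 1.2 + 0.9 * 54.7
M90 = 50.43 dN.m

50.43 dN.m


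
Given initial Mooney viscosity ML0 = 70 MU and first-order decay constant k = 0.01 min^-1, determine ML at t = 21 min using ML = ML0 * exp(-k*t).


ML = ML0 * exp(-k * t)
ML = 70 * exp(-0.01 * 21)
ML = 70 * 0.8106
ML = 56.74 MU

56.74 MU


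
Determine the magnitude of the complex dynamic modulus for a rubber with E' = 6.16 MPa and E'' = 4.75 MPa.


|E*| = sqrt(E'^2 + E''^2)
= sqrt(6.16^2 + 4.75^2)
= sqrt(37.9456 + 22.5625)
= 7.779 MPa

7.779 MPa


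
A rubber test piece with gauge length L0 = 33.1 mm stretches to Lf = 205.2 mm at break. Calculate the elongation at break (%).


Elongation = (Lf - L0) / L0 * 100
= (205.2 - 33.1) / 33.1 * 100
= 172.1 / 33.1 * 100
= 519.9%

519.9%


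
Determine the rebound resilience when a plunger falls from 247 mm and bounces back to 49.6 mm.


Resilience = h_rebound / h_drop * 100
= 49.6 / 247 * 100
= 20.1%

20.1%


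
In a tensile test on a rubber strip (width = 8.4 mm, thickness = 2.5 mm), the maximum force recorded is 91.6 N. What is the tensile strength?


Area = width * thickness = 8.4 * 2.5 = 21.0 mm^2
TS = force / area = 91.6 / 21.0 = 4.36 MPa

4.36 MPa


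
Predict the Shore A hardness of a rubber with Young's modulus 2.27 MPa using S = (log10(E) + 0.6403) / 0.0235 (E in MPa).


log10(E) = 0.0235*S - 0.6403  =>  S = (log10(E) + 0.6403) / 0.0235
log10(2.27) = 0.356026
S = (0.356026 + 0.6403) / 0.0235 = 0.996326 / 0.0235
S = 42.4

Shore A = 42.4


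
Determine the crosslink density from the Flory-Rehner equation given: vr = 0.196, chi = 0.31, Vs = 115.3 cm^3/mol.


ln(1 - vr) = ln(1 - 0.196) = -0.2182
Numerator = -((-0.2182) + 0.196 + 0.31 * 0.196^2) = 0.0102
Denominator = 115.3 * (0.196^(1/3) - 0.196/2) = 55.6759
nu = 0.0102 / 55.6759 = 1.8405e-04 mol/cm^3

1.8405e-04 mol/cm^3


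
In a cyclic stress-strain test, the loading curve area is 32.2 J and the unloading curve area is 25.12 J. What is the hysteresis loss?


Hysteresis loss = loading - unloading
= 32.2 - 25.12
= 7.08 J

7.08 J


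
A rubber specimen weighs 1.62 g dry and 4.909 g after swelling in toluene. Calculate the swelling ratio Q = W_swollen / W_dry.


Q = W_swollen / W_dry
Q = 4.909 / 1.62
Q = 3.03

Q = 3.03


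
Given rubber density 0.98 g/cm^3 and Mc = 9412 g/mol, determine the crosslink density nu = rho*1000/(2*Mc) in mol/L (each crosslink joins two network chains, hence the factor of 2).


nu = rho * 1000 / (2 * Mc)
nu = 0.98 * 1000 / (2 * 9412)
nu = 980.0 / 18824
nu = 0.0521 mol/L

0.0521 mol/L


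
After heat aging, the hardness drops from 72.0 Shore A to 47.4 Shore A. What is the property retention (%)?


Retention = aged / original * 100
= 47.4 / 72.0 * 100
= 65.8%

65.8%


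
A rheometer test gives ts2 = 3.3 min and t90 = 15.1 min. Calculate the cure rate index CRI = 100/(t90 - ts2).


CRI = 100 / (t90 - ts2)
= 100 / (15.1 - 3.3)
= 100 / 11.8
= 8.47 min^-1

8.47 min^-1


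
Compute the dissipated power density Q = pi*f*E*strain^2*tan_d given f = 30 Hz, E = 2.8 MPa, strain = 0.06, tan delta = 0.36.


Q = pi * f * E * strain^2 * tan_d
= pi * 30 * 2.8 * 0.06^2 * 0.36
= pi * 30 * 2.8 * 0.0036 * 0.36
= 0.3420

Q = 0.3420


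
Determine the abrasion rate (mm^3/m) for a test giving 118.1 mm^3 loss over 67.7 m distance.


Rate = volume_loss / distance
= 118.1 / 67.7
= 1.744 mm^3/m

1.744 mm^3/m


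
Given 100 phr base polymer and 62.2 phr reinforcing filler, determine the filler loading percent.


Filler % = filler / (rubber + filler) * 100
= 62.2 / (100 + 62.2) * 100
= 62.2 / 162.2 * 100
= 38.35%

38.35%


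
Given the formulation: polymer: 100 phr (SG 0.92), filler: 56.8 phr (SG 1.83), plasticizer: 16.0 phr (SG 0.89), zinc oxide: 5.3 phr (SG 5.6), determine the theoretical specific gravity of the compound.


Sum of weights = 178.1
Volume contributions:
  polymer: 100/0.92 = 108.6957
  filler: 56.8/1.83 = 31.0383
  plasticizer: 16.0/0.89 = 17.9775
  zinc oxide: 5.3/5.6 = 0.9464
Sum of volumes = 158.6579
SG = 178.1 / 158.6579 = 1.123

SG = 1.123


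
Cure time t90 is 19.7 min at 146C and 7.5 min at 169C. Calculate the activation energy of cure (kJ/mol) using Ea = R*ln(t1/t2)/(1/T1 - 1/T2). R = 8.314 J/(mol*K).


T1 = 419.15 K, T2 = 442.15 K
1/T1 - 1/T2 = 1.2410e-04
ln(t1/t2) = ln(19.7/7.5) = 0.9657
Ea = 8.314 * 0.9657 / 1.2410e-04 = 64694.9733 J/mol
Ea = 64.69 kJ/mol

64.69 kJ/mol


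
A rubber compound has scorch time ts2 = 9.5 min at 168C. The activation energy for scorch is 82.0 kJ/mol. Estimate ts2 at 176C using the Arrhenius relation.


Convert temperatures: T1 = 168 + 273.15 = 441.15 K, T2 = 176 + 273.15 = 449.15 K
ts2_new = 9.5 * exp(82000 / 8.314 * (1/449.15 - 1/441.15))
1/T2 - 1/T1 = -4.0375e-05
ts2_new = 6.38 min

6.38 min


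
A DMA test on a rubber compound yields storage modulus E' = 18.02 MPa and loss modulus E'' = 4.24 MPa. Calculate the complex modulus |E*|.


|E*| = sqrt(E'^2 + E''^2)
= sqrt(18.02^2 + 4.24^2)
= sqrt(324.7204 + 17.9776)
= 18.512 MPa

18.512 MPa


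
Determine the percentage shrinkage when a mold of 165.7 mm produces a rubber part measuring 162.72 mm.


Shrinkage = (mold - part) / mold * 100
= (165.7 - 162.72) / 165.7 * 100
= 2.98 / 165.7 * 100
= 1.8%

1.8%


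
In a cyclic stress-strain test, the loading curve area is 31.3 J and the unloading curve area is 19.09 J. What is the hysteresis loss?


Hysteresis loss = loading - unloading
= 31.3 - 19.09
= 12.21 J

12.21 J


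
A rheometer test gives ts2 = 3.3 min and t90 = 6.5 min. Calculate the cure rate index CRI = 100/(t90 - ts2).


CRI = 100 / (t90 - ts2)
= 100 / (6.5 - 3.3)
= 100 / 3.2
= 31.25 min^-1

31.25 min^-1


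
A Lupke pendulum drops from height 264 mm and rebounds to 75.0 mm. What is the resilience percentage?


Resilience = h_rebound / h_drop * 100
= 75.0 / 264 * 100
= 28.4%

28.4%


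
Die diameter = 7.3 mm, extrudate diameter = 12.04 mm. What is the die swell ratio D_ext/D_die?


Die swell ratio = D_extrudate / D_die
= 12.04 / 7.3
= 1.649

Die swell = 1.649


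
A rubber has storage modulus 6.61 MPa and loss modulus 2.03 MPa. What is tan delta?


tan delta = E'' / E'
= 2.03 / 6.61
= 0.3071

tan delta = 0.3071


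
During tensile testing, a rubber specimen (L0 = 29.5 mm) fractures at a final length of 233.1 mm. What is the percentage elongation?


Elongation = (Lf - L0) / L0 * 100
= (233.1 - 29.5) / 29.5 * 100
= 203.6 / 29.5 * 100
= 690.2%

690.2%
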